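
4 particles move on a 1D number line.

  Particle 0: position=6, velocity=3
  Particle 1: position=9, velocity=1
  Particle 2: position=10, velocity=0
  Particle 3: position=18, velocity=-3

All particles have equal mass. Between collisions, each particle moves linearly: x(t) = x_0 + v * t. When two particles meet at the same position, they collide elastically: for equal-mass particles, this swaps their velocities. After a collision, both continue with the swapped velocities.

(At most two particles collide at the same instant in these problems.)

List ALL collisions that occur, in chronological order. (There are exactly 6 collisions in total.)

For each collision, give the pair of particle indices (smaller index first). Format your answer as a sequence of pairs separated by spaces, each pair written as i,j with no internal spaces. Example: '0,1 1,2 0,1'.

Collision at t=1: particles 1 and 2 swap velocities; positions: p0=9 p1=10 p2=10 p3=15; velocities now: v0=3 v1=0 v2=1 v3=-3
Collision at t=4/3: particles 0 and 1 swap velocities; positions: p0=10 p1=10 p2=31/3 p3=14; velocities now: v0=0 v1=3 v2=1 v3=-3
Collision at t=3/2: particles 1 and 2 swap velocities; positions: p0=10 p1=21/2 p2=21/2 p3=27/2; velocities now: v0=0 v1=1 v2=3 v3=-3
Collision at t=2: particles 2 and 3 swap velocities; positions: p0=10 p1=11 p2=12 p3=12; velocities now: v0=0 v1=1 v2=-3 v3=3
Collision at t=9/4: particles 1 and 2 swap velocities; positions: p0=10 p1=45/4 p2=45/4 p3=51/4; velocities now: v0=0 v1=-3 v2=1 v3=3
Collision at t=8/3: particles 0 and 1 swap velocities; positions: p0=10 p1=10 p2=35/3 p3=14; velocities now: v0=-3 v1=0 v2=1 v3=3

Answer: 1,2 0,1 1,2 2,3 1,2 0,1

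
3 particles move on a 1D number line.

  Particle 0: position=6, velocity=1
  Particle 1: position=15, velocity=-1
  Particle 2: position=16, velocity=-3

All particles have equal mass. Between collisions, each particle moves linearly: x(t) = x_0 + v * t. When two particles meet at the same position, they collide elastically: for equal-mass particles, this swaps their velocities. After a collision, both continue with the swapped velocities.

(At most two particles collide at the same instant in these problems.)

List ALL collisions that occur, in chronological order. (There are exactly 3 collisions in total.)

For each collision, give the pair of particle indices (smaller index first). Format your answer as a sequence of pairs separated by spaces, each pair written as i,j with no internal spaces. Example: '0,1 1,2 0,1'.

Answer: 1,2 0,1 1,2

Derivation:
Collision at t=1/2: particles 1 and 2 swap velocities; positions: p0=13/2 p1=29/2 p2=29/2; velocities now: v0=1 v1=-3 v2=-1
Collision at t=5/2: particles 0 and 1 swap velocities; positions: p0=17/2 p1=17/2 p2=25/2; velocities now: v0=-3 v1=1 v2=-1
Collision at t=9/2: particles 1 and 2 swap velocities; positions: p0=5/2 p1=21/2 p2=21/2; velocities now: v0=-3 v1=-1 v2=1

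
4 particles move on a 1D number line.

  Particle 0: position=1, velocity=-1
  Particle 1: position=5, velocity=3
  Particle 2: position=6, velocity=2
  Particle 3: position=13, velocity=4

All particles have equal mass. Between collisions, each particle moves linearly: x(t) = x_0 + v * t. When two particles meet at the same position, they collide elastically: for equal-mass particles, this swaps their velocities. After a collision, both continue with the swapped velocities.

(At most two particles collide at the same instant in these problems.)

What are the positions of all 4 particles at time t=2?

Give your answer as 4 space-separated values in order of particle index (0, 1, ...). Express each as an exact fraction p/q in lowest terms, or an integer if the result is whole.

Collision at t=1: particles 1 and 2 swap velocities; positions: p0=0 p1=8 p2=8 p3=17; velocities now: v0=-1 v1=2 v2=3 v3=4
Advance to t=2 (no further collisions before then); velocities: v0=-1 v1=2 v2=3 v3=4; positions = -1 10 11 21

Answer: -1 10 11 21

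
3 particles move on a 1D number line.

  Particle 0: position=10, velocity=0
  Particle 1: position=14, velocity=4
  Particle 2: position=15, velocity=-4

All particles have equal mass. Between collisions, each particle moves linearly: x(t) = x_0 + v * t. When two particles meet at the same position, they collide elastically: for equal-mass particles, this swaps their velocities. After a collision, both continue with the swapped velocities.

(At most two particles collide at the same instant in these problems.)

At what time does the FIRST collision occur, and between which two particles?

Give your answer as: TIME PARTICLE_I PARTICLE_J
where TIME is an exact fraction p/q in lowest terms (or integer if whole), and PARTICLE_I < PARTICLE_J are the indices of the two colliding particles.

Pair (0,1): pos 10,14 vel 0,4 -> not approaching (rel speed -4 <= 0)
Pair (1,2): pos 14,15 vel 4,-4 -> gap=1, closing at 8/unit, collide at t=1/8
Earliest collision: t=1/8 between 1 and 2

Answer: 1/8 1 2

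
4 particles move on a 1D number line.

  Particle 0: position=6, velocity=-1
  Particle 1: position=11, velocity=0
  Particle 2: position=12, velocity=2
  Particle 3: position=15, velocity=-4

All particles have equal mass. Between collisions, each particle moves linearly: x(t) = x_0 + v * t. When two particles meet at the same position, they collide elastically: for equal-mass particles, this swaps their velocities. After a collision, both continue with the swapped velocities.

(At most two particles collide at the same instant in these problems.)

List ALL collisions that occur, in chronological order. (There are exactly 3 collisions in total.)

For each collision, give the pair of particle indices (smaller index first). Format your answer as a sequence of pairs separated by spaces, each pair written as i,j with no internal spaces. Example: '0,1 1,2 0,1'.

Answer: 2,3 1,2 0,1

Derivation:
Collision at t=1/2: particles 2 and 3 swap velocities; positions: p0=11/2 p1=11 p2=13 p3=13; velocities now: v0=-1 v1=0 v2=-4 v3=2
Collision at t=1: particles 1 and 2 swap velocities; positions: p0=5 p1=11 p2=11 p3=14; velocities now: v0=-1 v1=-4 v2=0 v3=2
Collision at t=3: particles 0 and 1 swap velocities; positions: p0=3 p1=3 p2=11 p3=18; velocities now: v0=-4 v1=-1 v2=0 v3=2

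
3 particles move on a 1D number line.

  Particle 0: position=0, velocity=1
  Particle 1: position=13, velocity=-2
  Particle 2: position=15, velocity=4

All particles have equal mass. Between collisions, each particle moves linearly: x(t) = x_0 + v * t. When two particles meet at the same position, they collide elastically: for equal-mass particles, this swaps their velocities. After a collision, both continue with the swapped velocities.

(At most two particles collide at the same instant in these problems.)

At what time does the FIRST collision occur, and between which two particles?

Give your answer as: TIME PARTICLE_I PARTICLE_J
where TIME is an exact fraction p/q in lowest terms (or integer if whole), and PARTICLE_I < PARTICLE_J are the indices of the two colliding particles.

Answer: 13/3 0 1

Derivation:
Pair (0,1): pos 0,13 vel 1,-2 -> gap=13, closing at 3/unit, collide at t=13/3
Pair (1,2): pos 13,15 vel -2,4 -> not approaching (rel speed -6 <= 0)
Earliest collision: t=13/3 between 0 and 1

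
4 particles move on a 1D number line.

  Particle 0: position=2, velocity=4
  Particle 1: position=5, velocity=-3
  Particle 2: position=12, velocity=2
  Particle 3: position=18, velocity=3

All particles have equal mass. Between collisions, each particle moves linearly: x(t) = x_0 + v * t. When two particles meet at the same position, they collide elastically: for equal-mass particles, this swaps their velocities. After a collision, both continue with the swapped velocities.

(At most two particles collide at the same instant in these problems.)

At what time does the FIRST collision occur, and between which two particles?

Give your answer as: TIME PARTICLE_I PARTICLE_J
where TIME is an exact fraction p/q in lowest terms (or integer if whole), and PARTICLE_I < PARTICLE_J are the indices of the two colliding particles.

Pair (0,1): pos 2,5 vel 4,-3 -> gap=3, closing at 7/unit, collide at t=3/7
Pair (1,2): pos 5,12 vel -3,2 -> not approaching (rel speed -5 <= 0)
Pair (2,3): pos 12,18 vel 2,3 -> not approaching (rel speed -1 <= 0)
Earliest collision: t=3/7 between 0 and 1

Answer: 3/7 0 1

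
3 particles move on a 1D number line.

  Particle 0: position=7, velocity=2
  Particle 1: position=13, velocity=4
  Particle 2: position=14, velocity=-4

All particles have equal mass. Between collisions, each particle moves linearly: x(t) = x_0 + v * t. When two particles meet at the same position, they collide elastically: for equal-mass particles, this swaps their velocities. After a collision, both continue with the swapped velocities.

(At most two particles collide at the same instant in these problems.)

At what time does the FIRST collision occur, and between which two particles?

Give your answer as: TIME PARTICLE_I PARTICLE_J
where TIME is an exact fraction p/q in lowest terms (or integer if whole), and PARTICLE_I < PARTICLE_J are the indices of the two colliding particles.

Answer: 1/8 1 2

Derivation:
Pair (0,1): pos 7,13 vel 2,4 -> not approaching (rel speed -2 <= 0)
Pair (1,2): pos 13,14 vel 4,-4 -> gap=1, closing at 8/unit, collide at t=1/8
Earliest collision: t=1/8 between 1 and 2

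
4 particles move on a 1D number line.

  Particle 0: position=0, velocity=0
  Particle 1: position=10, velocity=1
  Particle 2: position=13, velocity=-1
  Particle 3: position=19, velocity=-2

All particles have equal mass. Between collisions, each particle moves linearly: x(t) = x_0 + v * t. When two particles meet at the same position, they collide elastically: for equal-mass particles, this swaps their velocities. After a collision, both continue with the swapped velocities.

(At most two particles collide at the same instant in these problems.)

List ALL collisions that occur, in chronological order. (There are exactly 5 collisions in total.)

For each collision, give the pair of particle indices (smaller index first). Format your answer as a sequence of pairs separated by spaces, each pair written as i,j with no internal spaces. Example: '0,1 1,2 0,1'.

Collision at t=3/2: particles 1 and 2 swap velocities; positions: p0=0 p1=23/2 p2=23/2 p3=16; velocities now: v0=0 v1=-1 v2=1 v3=-2
Collision at t=3: particles 2 and 3 swap velocities; positions: p0=0 p1=10 p2=13 p3=13; velocities now: v0=0 v1=-1 v2=-2 v3=1
Collision at t=6: particles 1 and 2 swap velocities; positions: p0=0 p1=7 p2=7 p3=16; velocities now: v0=0 v1=-2 v2=-1 v3=1
Collision at t=19/2: particles 0 and 1 swap velocities; positions: p0=0 p1=0 p2=7/2 p3=39/2; velocities now: v0=-2 v1=0 v2=-1 v3=1
Collision at t=13: particles 1 and 2 swap velocities; positions: p0=-7 p1=0 p2=0 p3=23; velocities now: v0=-2 v1=-1 v2=0 v3=1

Answer: 1,2 2,3 1,2 0,1 1,2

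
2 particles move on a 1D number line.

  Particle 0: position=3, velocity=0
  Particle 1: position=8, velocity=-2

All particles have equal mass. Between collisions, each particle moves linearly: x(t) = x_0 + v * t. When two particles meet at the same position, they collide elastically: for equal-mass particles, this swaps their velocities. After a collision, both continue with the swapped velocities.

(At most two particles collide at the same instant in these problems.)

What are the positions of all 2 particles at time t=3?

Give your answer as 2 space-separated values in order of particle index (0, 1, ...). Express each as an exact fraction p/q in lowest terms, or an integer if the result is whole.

Collision at t=5/2: particles 0 and 1 swap velocities; positions: p0=3 p1=3; velocities now: v0=-2 v1=0
Advance to t=3 (no further collisions before then); velocities: v0=-2 v1=0; positions = 2 3

Answer: 2 3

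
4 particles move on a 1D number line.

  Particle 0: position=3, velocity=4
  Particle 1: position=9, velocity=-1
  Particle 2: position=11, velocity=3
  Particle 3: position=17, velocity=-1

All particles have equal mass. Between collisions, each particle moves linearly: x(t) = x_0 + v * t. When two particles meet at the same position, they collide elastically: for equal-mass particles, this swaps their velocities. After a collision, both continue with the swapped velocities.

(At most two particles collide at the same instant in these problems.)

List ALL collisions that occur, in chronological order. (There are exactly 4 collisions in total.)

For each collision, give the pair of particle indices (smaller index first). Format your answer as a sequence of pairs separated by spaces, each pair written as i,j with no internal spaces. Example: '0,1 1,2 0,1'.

Collision at t=6/5: particles 0 and 1 swap velocities; positions: p0=39/5 p1=39/5 p2=73/5 p3=79/5; velocities now: v0=-1 v1=4 v2=3 v3=-1
Collision at t=3/2: particles 2 and 3 swap velocities; positions: p0=15/2 p1=9 p2=31/2 p3=31/2; velocities now: v0=-1 v1=4 v2=-1 v3=3
Collision at t=14/5: particles 1 and 2 swap velocities; positions: p0=31/5 p1=71/5 p2=71/5 p3=97/5; velocities now: v0=-1 v1=-1 v2=4 v3=3
Collision at t=8: particles 2 and 3 swap velocities; positions: p0=1 p1=9 p2=35 p3=35; velocities now: v0=-1 v1=-1 v2=3 v3=4

Answer: 0,1 2,3 1,2 2,3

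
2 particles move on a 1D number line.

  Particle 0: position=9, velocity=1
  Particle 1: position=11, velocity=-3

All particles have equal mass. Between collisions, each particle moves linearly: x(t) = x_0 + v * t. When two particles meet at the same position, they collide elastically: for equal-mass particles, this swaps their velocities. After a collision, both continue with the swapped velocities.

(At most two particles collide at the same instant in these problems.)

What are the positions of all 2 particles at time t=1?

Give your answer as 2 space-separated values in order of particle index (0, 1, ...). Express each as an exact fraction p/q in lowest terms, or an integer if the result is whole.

Answer: 8 10

Derivation:
Collision at t=1/2: particles 0 and 1 swap velocities; positions: p0=19/2 p1=19/2; velocities now: v0=-3 v1=1
Advance to t=1 (no further collisions before then); velocities: v0=-3 v1=1; positions = 8 10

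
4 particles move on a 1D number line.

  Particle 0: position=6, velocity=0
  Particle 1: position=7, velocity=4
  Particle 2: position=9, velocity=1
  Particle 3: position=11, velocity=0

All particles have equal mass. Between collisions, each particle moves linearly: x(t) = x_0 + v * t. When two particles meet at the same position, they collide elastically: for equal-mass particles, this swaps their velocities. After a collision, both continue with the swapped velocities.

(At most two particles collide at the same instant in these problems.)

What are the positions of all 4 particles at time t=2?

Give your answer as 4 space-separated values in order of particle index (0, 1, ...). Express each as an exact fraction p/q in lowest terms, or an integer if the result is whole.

Answer: 6 11 11 15

Derivation:
Collision at t=2/3: particles 1 and 2 swap velocities; positions: p0=6 p1=29/3 p2=29/3 p3=11; velocities now: v0=0 v1=1 v2=4 v3=0
Collision at t=1: particles 2 and 3 swap velocities; positions: p0=6 p1=10 p2=11 p3=11; velocities now: v0=0 v1=1 v2=0 v3=4
Collision at t=2: particles 1 and 2 swap velocities; positions: p0=6 p1=11 p2=11 p3=15; velocities now: v0=0 v1=0 v2=1 v3=4
Advance to t=2 (no further collisions before then); velocities: v0=0 v1=0 v2=1 v3=4; positions = 6 11 11 15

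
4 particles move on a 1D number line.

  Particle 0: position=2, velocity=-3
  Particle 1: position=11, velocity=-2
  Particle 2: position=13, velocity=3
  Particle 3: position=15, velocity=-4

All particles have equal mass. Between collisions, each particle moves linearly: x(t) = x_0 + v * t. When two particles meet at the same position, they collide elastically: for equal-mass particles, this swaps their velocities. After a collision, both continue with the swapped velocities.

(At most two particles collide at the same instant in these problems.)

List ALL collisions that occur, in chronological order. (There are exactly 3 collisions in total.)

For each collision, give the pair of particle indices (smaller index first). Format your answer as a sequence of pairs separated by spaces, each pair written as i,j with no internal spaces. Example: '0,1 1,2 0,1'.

Answer: 2,3 1,2 0,1

Derivation:
Collision at t=2/7: particles 2 and 3 swap velocities; positions: p0=8/7 p1=73/7 p2=97/7 p3=97/7; velocities now: v0=-3 v1=-2 v2=-4 v3=3
Collision at t=2: particles 1 and 2 swap velocities; positions: p0=-4 p1=7 p2=7 p3=19; velocities now: v0=-3 v1=-4 v2=-2 v3=3
Collision at t=13: particles 0 and 1 swap velocities; positions: p0=-37 p1=-37 p2=-15 p3=52; velocities now: v0=-4 v1=-3 v2=-2 v3=3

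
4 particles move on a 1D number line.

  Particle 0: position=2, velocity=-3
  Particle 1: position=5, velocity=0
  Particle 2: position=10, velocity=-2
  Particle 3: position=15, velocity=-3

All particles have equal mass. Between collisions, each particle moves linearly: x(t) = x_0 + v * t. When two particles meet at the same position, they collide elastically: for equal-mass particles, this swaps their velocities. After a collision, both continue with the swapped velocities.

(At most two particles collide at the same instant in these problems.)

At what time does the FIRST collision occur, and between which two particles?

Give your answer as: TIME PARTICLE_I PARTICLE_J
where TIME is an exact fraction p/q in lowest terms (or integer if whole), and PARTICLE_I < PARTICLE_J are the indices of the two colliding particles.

Pair (0,1): pos 2,5 vel -3,0 -> not approaching (rel speed -3 <= 0)
Pair (1,2): pos 5,10 vel 0,-2 -> gap=5, closing at 2/unit, collide at t=5/2
Pair (2,3): pos 10,15 vel -2,-3 -> gap=5, closing at 1/unit, collide at t=5
Earliest collision: t=5/2 between 1 and 2

Answer: 5/2 1 2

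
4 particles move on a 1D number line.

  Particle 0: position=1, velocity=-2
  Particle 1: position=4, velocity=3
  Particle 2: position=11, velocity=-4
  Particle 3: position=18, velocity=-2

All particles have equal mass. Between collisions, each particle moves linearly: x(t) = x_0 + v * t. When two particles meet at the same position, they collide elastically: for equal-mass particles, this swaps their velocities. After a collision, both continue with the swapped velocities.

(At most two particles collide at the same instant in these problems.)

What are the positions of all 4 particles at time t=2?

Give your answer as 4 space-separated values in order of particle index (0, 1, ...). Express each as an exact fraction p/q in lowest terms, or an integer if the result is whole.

Answer: -3 3 10 14

Derivation:
Collision at t=1: particles 1 and 2 swap velocities; positions: p0=-1 p1=7 p2=7 p3=16; velocities now: v0=-2 v1=-4 v2=3 v3=-2
Advance to t=2 (no further collisions before then); velocities: v0=-2 v1=-4 v2=3 v3=-2; positions = -3 3 10 14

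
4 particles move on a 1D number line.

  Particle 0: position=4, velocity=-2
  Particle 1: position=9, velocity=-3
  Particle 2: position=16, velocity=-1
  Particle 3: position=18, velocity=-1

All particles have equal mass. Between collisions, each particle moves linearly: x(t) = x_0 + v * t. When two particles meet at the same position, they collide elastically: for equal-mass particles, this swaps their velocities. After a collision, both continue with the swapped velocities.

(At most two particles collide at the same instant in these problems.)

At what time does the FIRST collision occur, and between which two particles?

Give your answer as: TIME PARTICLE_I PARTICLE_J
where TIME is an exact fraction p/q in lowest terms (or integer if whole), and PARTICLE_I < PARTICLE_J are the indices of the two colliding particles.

Pair (0,1): pos 4,9 vel -2,-3 -> gap=5, closing at 1/unit, collide at t=5
Pair (1,2): pos 9,16 vel -3,-1 -> not approaching (rel speed -2 <= 0)
Pair (2,3): pos 16,18 vel -1,-1 -> not approaching (rel speed 0 <= 0)
Earliest collision: t=5 between 0 and 1

Answer: 5 0 1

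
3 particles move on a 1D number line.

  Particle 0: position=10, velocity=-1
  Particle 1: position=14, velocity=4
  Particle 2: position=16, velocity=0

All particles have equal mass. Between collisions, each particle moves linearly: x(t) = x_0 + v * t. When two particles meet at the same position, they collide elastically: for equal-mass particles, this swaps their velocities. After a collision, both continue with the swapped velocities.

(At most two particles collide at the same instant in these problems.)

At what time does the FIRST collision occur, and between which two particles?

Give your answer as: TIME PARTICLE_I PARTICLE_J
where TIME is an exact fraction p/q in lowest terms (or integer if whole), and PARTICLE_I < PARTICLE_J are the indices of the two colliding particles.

Pair (0,1): pos 10,14 vel -1,4 -> not approaching (rel speed -5 <= 0)
Pair (1,2): pos 14,16 vel 4,0 -> gap=2, closing at 4/unit, collide at t=1/2
Earliest collision: t=1/2 between 1 and 2

Answer: 1/2 1 2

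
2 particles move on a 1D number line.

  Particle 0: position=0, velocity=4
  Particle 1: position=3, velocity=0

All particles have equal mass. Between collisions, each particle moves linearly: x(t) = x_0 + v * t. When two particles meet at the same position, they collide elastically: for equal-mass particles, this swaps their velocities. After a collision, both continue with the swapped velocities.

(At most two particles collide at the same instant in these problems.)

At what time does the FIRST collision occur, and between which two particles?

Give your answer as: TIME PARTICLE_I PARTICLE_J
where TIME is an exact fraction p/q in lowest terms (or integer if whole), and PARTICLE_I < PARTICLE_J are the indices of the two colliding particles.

Pair (0,1): pos 0,3 vel 4,0 -> gap=3, closing at 4/unit, collide at t=3/4
Earliest collision: t=3/4 between 0 and 1

Answer: 3/4 0 1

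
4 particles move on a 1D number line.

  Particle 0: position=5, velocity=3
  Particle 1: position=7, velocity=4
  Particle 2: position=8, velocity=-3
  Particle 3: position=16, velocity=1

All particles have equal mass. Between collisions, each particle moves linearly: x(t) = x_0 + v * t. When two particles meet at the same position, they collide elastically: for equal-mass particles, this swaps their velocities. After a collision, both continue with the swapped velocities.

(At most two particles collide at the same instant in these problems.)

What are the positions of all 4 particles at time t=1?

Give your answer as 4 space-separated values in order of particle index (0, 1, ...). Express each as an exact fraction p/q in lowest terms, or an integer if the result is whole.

Answer: 5 8 11 17

Derivation:
Collision at t=1/7: particles 1 and 2 swap velocities; positions: p0=38/7 p1=53/7 p2=53/7 p3=113/7; velocities now: v0=3 v1=-3 v2=4 v3=1
Collision at t=1/2: particles 0 and 1 swap velocities; positions: p0=13/2 p1=13/2 p2=9 p3=33/2; velocities now: v0=-3 v1=3 v2=4 v3=1
Advance to t=1 (no further collisions before then); velocities: v0=-3 v1=3 v2=4 v3=1; positions = 5 8 11 17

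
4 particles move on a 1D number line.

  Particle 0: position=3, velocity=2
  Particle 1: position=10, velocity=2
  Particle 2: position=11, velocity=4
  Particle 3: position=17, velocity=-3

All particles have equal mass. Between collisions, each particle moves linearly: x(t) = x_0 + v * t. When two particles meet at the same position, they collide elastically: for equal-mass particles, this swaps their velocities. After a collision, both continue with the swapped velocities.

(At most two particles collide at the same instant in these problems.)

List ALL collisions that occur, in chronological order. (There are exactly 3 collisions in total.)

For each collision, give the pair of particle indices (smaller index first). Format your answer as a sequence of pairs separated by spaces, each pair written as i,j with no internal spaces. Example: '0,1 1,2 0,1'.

Answer: 2,3 1,2 0,1

Derivation:
Collision at t=6/7: particles 2 and 3 swap velocities; positions: p0=33/7 p1=82/7 p2=101/7 p3=101/7; velocities now: v0=2 v1=2 v2=-3 v3=4
Collision at t=7/5: particles 1 and 2 swap velocities; positions: p0=29/5 p1=64/5 p2=64/5 p3=83/5; velocities now: v0=2 v1=-3 v2=2 v3=4
Collision at t=14/5: particles 0 and 1 swap velocities; positions: p0=43/5 p1=43/5 p2=78/5 p3=111/5; velocities now: v0=-3 v1=2 v2=2 v3=4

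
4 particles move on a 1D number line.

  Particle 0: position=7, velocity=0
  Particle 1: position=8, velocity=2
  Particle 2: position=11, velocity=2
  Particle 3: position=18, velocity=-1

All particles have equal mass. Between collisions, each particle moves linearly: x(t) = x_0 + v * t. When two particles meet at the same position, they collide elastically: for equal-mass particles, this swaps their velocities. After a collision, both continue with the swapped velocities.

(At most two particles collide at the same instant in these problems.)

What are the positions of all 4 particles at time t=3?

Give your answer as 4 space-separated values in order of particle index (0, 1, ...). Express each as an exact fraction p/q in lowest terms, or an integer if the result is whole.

Collision at t=7/3: particles 2 and 3 swap velocities; positions: p0=7 p1=38/3 p2=47/3 p3=47/3; velocities now: v0=0 v1=2 v2=-1 v3=2
Advance to t=3 (no further collisions before then); velocities: v0=0 v1=2 v2=-1 v3=2; positions = 7 14 15 17

Answer: 7 14 15 17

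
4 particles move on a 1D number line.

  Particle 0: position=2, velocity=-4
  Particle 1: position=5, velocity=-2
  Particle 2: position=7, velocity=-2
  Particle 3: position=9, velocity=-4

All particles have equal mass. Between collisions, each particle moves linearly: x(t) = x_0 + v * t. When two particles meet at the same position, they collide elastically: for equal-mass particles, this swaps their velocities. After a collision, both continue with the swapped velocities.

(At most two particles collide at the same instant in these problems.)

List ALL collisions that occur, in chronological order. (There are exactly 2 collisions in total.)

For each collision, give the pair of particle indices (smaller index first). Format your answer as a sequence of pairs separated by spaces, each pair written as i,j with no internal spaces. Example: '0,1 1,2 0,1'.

Answer: 2,3 1,2

Derivation:
Collision at t=1: particles 2 and 3 swap velocities; positions: p0=-2 p1=3 p2=5 p3=5; velocities now: v0=-4 v1=-2 v2=-4 v3=-2
Collision at t=2: particles 1 and 2 swap velocities; positions: p0=-6 p1=1 p2=1 p3=3; velocities now: v0=-4 v1=-4 v2=-2 v3=-2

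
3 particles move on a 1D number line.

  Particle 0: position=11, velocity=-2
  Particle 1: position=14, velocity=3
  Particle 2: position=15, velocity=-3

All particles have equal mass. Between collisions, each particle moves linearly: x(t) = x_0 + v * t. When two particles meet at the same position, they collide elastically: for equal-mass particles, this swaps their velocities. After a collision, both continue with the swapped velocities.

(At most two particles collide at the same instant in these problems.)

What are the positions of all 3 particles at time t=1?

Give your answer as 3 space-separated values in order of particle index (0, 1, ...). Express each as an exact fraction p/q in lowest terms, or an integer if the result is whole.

Collision at t=1/6: particles 1 and 2 swap velocities; positions: p0=32/3 p1=29/2 p2=29/2; velocities now: v0=-2 v1=-3 v2=3
Advance to t=1 (no further collisions before then); velocities: v0=-2 v1=-3 v2=3; positions = 9 12 17

Answer: 9 12 17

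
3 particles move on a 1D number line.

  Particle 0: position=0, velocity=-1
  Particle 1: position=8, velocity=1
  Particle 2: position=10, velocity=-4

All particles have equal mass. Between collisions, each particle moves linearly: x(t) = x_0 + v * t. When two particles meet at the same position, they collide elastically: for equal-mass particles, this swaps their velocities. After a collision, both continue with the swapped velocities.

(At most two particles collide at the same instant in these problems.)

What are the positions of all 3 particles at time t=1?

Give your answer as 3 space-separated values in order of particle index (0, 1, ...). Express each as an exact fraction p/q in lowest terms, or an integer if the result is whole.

Collision at t=2/5: particles 1 and 2 swap velocities; positions: p0=-2/5 p1=42/5 p2=42/5; velocities now: v0=-1 v1=-4 v2=1
Advance to t=1 (no further collisions before then); velocities: v0=-1 v1=-4 v2=1; positions = -1 6 9

Answer: -1 6 9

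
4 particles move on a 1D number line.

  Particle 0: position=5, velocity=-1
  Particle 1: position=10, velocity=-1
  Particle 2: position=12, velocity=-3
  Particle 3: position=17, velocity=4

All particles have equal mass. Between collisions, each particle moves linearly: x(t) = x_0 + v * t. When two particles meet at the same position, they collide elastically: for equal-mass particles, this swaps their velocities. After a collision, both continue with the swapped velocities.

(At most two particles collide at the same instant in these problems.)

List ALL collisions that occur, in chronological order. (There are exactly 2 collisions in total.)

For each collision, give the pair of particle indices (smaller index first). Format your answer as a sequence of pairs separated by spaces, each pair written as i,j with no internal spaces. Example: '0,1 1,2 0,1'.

Collision at t=1: particles 1 and 2 swap velocities; positions: p0=4 p1=9 p2=9 p3=21; velocities now: v0=-1 v1=-3 v2=-1 v3=4
Collision at t=7/2: particles 0 and 1 swap velocities; positions: p0=3/2 p1=3/2 p2=13/2 p3=31; velocities now: v0=-3 v1=-1 v2=-1 v3=4

Answer: 1,2 0,1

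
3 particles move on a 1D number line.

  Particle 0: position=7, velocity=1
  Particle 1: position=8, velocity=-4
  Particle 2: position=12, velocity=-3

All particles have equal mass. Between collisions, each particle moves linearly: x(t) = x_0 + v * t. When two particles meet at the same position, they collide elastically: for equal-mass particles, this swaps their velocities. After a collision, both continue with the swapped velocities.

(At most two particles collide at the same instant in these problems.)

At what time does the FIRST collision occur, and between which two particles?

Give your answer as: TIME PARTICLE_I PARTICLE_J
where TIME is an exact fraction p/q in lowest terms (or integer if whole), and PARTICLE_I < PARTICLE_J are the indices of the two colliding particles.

Pair (0,1): pos 7,8 vel 1,-4 -> gap=1, closing at 5/unit, collide at t=1/5
Pair (1,2): pos 8,12 vel -4,-3 -> not approaching (rel speed -1 <= 0)
Earliest collision: t=1/5 between 0 and 1

Answer: 1/5 0 1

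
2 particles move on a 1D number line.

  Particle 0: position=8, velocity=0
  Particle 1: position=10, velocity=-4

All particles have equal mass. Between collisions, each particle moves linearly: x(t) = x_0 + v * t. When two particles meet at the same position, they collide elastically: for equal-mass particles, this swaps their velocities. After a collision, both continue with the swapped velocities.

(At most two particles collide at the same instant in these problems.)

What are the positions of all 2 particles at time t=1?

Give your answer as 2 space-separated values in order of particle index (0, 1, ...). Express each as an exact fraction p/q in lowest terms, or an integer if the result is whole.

Answer: 6 8

Derivation:
Collision at t=1/2: particles 0 and 1 swap velocities; positions: p0=8 p1=8; velocities now: v0=-4 v1=0
Advance to t=1 (no further collisions before then); velocities: v0=-4 v1=0; positions = 6 8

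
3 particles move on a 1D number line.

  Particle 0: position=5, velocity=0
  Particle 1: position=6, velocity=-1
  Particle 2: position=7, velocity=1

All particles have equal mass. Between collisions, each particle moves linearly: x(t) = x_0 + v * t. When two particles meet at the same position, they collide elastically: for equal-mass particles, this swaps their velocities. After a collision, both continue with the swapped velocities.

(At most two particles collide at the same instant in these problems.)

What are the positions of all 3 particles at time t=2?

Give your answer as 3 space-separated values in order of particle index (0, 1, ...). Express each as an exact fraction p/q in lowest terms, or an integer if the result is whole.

Answer: 4 5 9

Derivation:
Collision at t=1: particles 0 and 1 swap velocities; positions: p0=5 p1=5 p2=8; velocities now: v0=-1 v1=0 v2=1
Advance to t=2 (no further collisions before then); velocities: v0=-1 v1=0 v2=1; positions = 4 5 9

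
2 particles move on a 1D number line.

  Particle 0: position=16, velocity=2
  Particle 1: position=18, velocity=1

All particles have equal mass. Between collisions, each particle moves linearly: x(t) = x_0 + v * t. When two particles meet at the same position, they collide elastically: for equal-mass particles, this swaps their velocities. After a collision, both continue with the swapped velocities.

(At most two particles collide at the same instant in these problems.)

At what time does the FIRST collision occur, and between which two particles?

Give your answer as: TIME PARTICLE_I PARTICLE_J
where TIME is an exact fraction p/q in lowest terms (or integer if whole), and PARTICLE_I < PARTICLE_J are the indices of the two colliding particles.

Answer: 2 0 1

Derivation:
Pair (0,1): pos 16,18 vel 2,1 -> gap=2, closing at 1/unit, collide at t=2
Earliest collision: t=2 between 0 and 1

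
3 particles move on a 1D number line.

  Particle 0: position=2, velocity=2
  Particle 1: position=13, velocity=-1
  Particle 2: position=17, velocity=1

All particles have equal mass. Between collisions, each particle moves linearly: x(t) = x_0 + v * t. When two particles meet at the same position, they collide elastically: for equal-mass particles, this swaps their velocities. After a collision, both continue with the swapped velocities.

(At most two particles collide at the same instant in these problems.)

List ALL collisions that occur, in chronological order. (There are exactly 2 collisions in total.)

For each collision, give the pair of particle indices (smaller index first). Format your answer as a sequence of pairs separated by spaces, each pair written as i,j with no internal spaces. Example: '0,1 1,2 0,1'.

Collision at t=11/3: particles 0 and 1 swap velocities; positions: p0=28/3 p1=28/3 p2=62/3; velocities now: v0=-1 v1=2 v2=1
Collision at t=15: particles 1 and 2 swap velocities; positions: p0=-2 p1=32 p2=32; velocities now: v0=-1 v1=1 v2=2

Answer: 0,1 1,2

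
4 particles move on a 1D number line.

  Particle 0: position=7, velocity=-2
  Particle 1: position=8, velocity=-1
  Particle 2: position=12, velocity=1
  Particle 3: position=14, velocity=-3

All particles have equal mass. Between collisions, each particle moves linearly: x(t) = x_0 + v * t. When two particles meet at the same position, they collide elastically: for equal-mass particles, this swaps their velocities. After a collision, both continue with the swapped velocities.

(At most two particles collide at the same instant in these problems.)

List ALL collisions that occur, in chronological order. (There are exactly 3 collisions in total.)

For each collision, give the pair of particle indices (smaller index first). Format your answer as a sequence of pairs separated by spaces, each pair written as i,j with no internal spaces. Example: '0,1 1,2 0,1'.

Answer: 2,3 1,2 0,1

Derivation:
Collision at t=1/2: particles 2 and 3 swap velocities; positions: p0=6 p1=15/2 p2=25/2 p3=25/2; velocities now: v0=-2 v1=-1 v2=-3 v3=1
Collision at t=3: particles 1 and 2 swap velocities; positions: p0=1 p1=5 p2=5 p3=15; velocities now: v0=-2 v1=-3 v2=-1 v3=1
Collision at t=7: particles 0 and 1 swap velocities; positions: p0=-7 p1=-7 p2=1 p3=19; velocities now: v0=-3 v1=-2 v2=-1 v3=1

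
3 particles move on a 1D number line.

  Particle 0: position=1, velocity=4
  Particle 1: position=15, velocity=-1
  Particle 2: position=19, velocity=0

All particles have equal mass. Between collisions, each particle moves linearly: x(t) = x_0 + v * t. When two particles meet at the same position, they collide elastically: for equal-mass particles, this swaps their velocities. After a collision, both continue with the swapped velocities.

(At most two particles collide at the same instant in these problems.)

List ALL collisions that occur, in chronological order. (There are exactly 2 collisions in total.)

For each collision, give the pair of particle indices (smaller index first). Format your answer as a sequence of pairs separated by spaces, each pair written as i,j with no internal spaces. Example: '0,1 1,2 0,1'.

Collision at t=14/5: particles 0 and 1 swap velocities; positions: p0=61/5 p1=61/5 p2=19; velocities now: v0=-1 v1=4 v2=0
Collision at t=9/2: particles 1 and 2 swap velocities; positions: p0=21/2 p1=19 p2=19; velocities now: v0=-1 v1=0 v2=4

Answer: 0,1 1,2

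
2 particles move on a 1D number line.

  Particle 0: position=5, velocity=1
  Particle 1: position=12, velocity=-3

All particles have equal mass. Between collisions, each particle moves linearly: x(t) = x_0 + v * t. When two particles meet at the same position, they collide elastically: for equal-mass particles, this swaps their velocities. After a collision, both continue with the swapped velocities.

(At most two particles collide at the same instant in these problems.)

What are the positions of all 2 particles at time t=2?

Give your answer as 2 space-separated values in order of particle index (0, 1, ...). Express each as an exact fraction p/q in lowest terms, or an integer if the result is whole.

Collision at t=7/4: particles 0 and 1 swap velocities; positions: p0=27/4 p1=27/4; velocities now: v0=-3 v1=1
Advance to t=2 (no further collisions before then); velocities: v0=-3 v1=1; positions = 6 7

Answer: 6 7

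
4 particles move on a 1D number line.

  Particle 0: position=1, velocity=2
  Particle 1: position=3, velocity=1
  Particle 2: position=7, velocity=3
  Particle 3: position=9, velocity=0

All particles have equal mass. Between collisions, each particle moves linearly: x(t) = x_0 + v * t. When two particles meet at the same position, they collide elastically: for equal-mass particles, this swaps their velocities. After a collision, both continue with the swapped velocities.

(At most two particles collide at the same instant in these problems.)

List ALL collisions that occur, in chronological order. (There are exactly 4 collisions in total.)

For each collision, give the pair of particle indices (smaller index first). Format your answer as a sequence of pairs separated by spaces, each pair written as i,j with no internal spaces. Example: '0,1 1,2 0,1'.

Answer: 2,3 0,1 1,2 0,1

Derivation:
Collision at t=2/3: particles 2 and 3 swap velocities; positions: p0=7/3 p1=11/3 p2=9 p3=9; velocities now: v0=2 v1=1 v2=0 v3=3
Collision at t=2: particles 0 and 1 swap velocities; positions: p0=5 p1=5 p2=9 p3=13; velocities now: v0=1 v1=2 v2=0 v3=3
Collision at t=4: particles 1 and 2 swap velocities; positions: p0=7 p1=9 p2=9 p3=19; velocities now: v0=1 v1=0 v2=2 v3=3
Collision at t=6: particles 0 and 1 swap velocities; positions: p0=9 p1=9 p2=13 p3=25; velocities now: v0=0 v1=1 v2=2 v3=3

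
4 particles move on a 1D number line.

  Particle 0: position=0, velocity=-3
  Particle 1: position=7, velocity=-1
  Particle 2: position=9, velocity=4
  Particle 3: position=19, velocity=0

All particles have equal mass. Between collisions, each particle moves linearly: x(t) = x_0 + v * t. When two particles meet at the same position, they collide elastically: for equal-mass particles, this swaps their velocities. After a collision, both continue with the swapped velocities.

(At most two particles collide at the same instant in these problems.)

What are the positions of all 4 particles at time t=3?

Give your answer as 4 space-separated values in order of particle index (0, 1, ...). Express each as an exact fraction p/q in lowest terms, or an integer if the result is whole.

Collision at t=5/2: particles 2 and 3 swap velocities; positions: p0=-15/2 p1=9/2 p2=19 p3=19; velocities now: v0=-3 v1=-1 v2=0 v3=4
Advance to t=3 (no further collisions before then); velocities: v0=-3 v1=-1 v2=0 v3=4; positions = -9 4 19 21

Answer: -9 4 19 21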